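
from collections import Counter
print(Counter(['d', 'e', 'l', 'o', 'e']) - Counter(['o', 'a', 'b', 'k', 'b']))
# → Counter({'e': 2, 'd': 1, 'l': 1})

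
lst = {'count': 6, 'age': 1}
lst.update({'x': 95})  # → {'count': 6, 'age': 1, 'x': 95}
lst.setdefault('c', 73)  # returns 73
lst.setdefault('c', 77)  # 73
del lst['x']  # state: {'count': 6, 'age': 1, 'c': 73}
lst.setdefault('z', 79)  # 79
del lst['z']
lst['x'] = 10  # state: {'count': 6, 'age': 1, 'c': 73, 'x': 10}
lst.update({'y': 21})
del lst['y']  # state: {'count': 6, 'age': 1, 'c': 73, 'x': 10}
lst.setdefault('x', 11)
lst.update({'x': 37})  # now {'count': 6, 'age': 1, 'c': 73, 'x': 37}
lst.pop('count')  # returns 6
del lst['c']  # {'age': 1, 'x': 37}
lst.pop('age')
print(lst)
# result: {'x': 37}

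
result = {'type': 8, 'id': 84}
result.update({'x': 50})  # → {'type': 8, 'id': 84, 'x': 50}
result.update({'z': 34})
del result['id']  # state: {'type': 8, 'x': 50, 'z': 34}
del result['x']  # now {'type': 8, 'z': 34}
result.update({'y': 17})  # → {'type': 8, 'z': 34, 'y': 17}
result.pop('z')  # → 34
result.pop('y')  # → 17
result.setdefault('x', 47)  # 47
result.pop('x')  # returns 47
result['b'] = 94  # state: {'type': 8, 'b': 94}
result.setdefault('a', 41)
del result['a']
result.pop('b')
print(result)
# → {'type': 8}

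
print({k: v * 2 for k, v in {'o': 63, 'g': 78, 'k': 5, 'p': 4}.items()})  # {'o': 126, 'g': 156, 'k': 10, 'p': 8}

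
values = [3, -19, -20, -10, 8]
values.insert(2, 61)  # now [3, -19, 61, -20, -10, 8]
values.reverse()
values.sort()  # [-20, -19, -10, 3, 8, 61]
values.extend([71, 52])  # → [-20, -19, -10, 3, 8, 61, 71, 52]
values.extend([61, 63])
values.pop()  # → 63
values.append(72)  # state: [-20, -19, -10, 3, 8, 61, 71, 52, 61, 72]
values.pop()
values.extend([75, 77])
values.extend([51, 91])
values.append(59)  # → [-20, -19, -10, 3, 8, 61, 71, 52, 61, 75, 77, 51, 91, 59]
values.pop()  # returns 59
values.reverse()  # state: [91, 51, 77, 75, 61, 52, 71, 61, 8, 3, -10, -19, -20]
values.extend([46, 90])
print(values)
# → [91, 51, 77, 75, 61, 52, 71, 61, 8, 3, -10, -19, -20, 46, 90]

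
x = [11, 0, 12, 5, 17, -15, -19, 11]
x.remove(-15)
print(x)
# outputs [11, 0, 12, 5, 17, -19, 11]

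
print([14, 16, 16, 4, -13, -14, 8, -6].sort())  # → None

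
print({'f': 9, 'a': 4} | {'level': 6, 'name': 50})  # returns {'f': 9, 'a': 4, 'level': 6, 'name': 50}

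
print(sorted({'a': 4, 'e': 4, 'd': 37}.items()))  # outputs [('a', 4), ('d', 37), ('e', 4)]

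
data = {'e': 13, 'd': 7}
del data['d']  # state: {'e': 13}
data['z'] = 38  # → {'e': 13, 'z': 38}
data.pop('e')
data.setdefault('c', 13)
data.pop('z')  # 38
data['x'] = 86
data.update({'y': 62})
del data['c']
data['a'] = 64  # {'x': 86, 'y': 62, 'a': 64}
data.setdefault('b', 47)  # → 47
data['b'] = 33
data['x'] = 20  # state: {'x': 20, 'y': 62, 'a': 64, 'b': 33}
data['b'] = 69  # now {'x': 20, 'y': 62, 'a': 64, 'b': 69}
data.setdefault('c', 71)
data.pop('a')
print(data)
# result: {'x': 20, 'y': 62, 'b': 69, 'c': 71}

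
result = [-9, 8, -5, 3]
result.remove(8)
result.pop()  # 3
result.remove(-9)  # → [-5]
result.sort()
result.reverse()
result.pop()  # -5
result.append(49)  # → [49]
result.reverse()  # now [49]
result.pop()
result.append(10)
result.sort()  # [10]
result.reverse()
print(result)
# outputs [10]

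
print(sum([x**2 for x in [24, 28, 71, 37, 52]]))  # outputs 10474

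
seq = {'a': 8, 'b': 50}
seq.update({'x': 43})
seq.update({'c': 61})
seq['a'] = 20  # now {'a': 20, 'b': 50, 'x': 43, 'c': 61}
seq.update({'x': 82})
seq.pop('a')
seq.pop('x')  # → 82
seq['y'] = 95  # {'b': 50, 'c': 61, 'y': 95}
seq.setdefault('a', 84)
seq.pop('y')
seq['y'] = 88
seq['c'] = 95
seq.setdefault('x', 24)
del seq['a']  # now {'b': 50, 'c': 95, 'y': 88, 'x': 24}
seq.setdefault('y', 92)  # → 88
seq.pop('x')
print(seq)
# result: {'b': 50, 'c': 95, 'y': 88}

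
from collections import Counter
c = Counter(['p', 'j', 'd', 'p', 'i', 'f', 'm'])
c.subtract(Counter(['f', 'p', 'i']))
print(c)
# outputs Counter({'p': 1, 'j': 1, 'd': 1, 'm': 1, 'i': 0, 'f': 0})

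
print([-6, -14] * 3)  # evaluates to [-6, -14, -6, -14, -6, -14]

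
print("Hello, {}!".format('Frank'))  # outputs Hello, Frank!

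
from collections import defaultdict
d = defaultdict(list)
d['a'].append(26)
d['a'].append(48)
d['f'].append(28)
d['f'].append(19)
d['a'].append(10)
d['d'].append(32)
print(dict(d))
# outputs {'a': [26, 48, 10], 'f': [28, 19], 'd': [32]}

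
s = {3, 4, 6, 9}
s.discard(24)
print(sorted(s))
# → [3, 4, 6, 9]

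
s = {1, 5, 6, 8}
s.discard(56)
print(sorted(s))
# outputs [1, 5, 6, 8]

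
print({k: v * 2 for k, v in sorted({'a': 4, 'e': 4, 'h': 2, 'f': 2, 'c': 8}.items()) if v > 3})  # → {'a': 8, 'c': 16, 'e': 8}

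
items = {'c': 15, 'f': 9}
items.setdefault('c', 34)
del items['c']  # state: {'f': 9}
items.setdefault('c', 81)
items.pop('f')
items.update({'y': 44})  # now {'c': 81, 'y': 44}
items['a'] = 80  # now {'c': 81, 'y': 44, 'a': 80}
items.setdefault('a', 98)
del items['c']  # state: {'y': 44, 'a': 80}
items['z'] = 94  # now {'y': 44, 'a': 80, 'z': 94}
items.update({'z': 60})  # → {'y': 44, 'a': 80, 'z': 60}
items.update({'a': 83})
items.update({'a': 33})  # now {'y': 44, 'a': 33, 'z': 60}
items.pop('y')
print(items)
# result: {'a': 33, 'z': 60}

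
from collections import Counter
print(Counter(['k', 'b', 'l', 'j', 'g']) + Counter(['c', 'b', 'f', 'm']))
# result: Counter({'b': 2, 'k': 1, 'l': 1, 'j': 1, 'g': 1, 'c': 1, 'f': 1, 'm': 1})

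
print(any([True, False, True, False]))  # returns True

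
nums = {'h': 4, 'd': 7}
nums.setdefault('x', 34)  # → 34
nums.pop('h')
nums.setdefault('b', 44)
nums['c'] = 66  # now {'d': 7, 'x': 34, 'b': 44, 'c': 66}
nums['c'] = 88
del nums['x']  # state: {'d': 7, 'b': 44, 'c': 88}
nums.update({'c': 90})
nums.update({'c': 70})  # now {'d': 7, 'b': 44, 'c': 70}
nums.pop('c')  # 70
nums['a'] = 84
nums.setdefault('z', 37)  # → 37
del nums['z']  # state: {'d': 7, 'b': 44, 'a': 84}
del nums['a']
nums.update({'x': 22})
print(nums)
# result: {'d': 7, 'b': 44, 'x': 22}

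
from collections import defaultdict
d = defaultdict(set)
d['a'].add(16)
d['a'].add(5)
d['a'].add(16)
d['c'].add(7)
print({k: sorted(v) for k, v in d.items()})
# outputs {'a': [5, 16], 'c': [7]}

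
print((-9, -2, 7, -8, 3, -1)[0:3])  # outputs (-9, -2, 7)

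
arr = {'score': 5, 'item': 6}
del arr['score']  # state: {'item': 6}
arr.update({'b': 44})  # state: {'item': 6, 'b': 44}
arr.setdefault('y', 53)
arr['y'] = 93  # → {'item': 6, 'b': 44, 'y': 93}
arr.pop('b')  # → 44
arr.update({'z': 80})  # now {'item': 6, 'y': 93, 'z': 80}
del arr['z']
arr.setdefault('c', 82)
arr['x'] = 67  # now {'item': 6, 'y': 93, 'c': 82, 'x': 67}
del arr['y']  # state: {'item': 6, 'c': 82, 'x': 67}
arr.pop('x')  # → 67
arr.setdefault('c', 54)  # 82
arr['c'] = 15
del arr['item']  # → {'c': 15}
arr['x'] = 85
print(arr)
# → {'c': 15, 'x': 85}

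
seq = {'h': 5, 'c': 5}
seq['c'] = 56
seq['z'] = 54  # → {'h': 5, 'c': 56, 'z': 54}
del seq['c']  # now {'h': 5, 'z': 54}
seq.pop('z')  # 54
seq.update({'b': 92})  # {'h': 5, 'b': 92}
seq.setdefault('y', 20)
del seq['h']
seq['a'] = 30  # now {'b': 92, 'y': 20, 'a': 30}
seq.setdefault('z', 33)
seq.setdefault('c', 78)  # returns 78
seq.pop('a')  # 30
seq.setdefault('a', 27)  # 27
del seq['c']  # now {'b': 92, 'y': 20, 'z': 33, 'a': 27}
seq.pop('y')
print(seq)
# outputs {'b': 92, 'z': 33, 'a': 27}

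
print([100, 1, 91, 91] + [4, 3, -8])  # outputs [100, 1, 91, 91, 4, 3, -8]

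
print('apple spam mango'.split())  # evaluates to ['apple', 'spam', 'mango']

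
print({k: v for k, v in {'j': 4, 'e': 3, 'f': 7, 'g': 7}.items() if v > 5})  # {'f': 7, 'g': 7}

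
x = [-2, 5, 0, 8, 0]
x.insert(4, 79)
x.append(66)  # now [-2, 5, 0, 8, 79, 0, 66]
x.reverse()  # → [66, 0, 79, 8, 0, 5, -2]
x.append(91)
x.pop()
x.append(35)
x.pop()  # 35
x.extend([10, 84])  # [66, 0, 79, 8, 0, 5, -2, 10, 84]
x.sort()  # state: [-2, 0, 0, 5, 8, 10, 66, 79, 84]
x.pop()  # 84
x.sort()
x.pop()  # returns 79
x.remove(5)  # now [-2, 0, 0, 8, 10, 66]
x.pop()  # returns 66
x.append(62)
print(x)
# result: [-2, 0, 0, 8, 10, 62]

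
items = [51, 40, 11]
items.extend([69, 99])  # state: [51, 40, 11, 69, 99]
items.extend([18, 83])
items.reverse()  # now [83, 18, 99, 69, 11, 40, 51]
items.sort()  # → [11, 18, 40, 51, 69, 83, 99]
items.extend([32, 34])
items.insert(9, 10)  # [11, 18, 40, 51, 69, 83, 99, 32, 34, 10]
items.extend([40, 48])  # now [11, 18, 40, 51, 69, 83, 99, 32, 34, 10, 40, 48]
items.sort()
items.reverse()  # [99, 83, 69, 51, 48, 40, 40, 34, 32, 18, 11, 10]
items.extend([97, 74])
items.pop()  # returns 74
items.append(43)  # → [99, 83, 69, 51, 48, 40, 40, 34, 32, 18, 11, 10, 97, 43]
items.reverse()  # [43, 97, 10, 11, 18, 32, 34, 40, 40, 48, 51, 69, 83, 99]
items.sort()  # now [10, 11, 18, 32, 34, 40, 40, 43, 48, 51, 69, 83, 97, 99]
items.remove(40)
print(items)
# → [10, 11, 18, 32, 34, 40, 43, 48, 51, 69, 83, 97, 99]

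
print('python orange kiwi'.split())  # ['python', 'orange', 'kiwi']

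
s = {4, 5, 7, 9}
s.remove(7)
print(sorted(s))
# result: [4, 5, 9]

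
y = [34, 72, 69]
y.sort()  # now [34, 69, 72]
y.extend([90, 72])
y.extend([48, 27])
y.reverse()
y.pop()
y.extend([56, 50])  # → [27, 48, 72, 90, 72, 69, 56, 50]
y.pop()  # 50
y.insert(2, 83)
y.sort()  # [27, 48, 56, 69, 72, 72, 83, 90]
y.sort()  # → [27, 48, 56, 69, 72, 72, 83, 90]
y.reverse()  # [90, 83, 72, 72, 69, 56, 48, 27]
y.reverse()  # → [27, 48, 56, 69, 72, 72, 83, 90]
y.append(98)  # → [27, 48, 56, 69, 72, 72, 83, 90, 98]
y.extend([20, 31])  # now [27, 48, 56, 69, 72, 72, 83, 90, 98, 20, 31]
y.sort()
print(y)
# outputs [20, 27, 31, 48, 56, 69, 72, 72, 83, 90, 98]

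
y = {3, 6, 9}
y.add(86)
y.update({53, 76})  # {3, 6, 9, 53, 76, 86}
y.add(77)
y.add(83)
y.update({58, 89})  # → {3, 6, 9, 53, 58, 76, 77, 83, 86, 89}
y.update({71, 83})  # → {3, 6, 9, 53, 58, 71, 76, 77, 83, 86, 89}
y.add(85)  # {3, 6, 9, 53, 58, 71, 76, 77, 83, 85, 86, 89}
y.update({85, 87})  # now {3, 6, 9, 53, 58, 71, 76, 77, 83, 85, 86, 87, 89}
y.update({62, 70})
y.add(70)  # {3, 6, 9, 53, 58, 62, 70, 71, 76, 77, 83, 85, 86, 87, 89}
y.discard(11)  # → {3, 6, 9, 53, 58, 62, 70, 71, 76, 77, 83, 85, 86, 87, 89}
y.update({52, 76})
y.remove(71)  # {3, 6, 9, 52, 53, 58, 62, 70, 76, 77, 83, 85, 86, 87, 89}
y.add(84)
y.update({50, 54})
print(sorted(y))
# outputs [3, 6, 9, 50, 52, 53, 54, 58, 62, 70, 76, 77, 83, 84, 85, 86, 87, 89]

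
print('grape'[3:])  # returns pe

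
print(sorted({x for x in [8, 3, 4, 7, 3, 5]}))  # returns [3, 4, 5, 7, 8]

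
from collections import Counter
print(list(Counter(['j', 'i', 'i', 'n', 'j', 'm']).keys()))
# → ['j', 'i', 'n', 'm']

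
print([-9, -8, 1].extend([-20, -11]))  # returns None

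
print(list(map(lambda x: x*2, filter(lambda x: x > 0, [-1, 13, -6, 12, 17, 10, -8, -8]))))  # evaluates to [26, 24, 34, 20]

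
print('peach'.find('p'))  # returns 0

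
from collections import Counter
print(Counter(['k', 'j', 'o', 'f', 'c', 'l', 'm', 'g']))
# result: Counter({'k': 1, 'j': 1, 'o': 1, 'f': 1, 'c': 1, 'l': 1, 'm': 1, 'g': 1})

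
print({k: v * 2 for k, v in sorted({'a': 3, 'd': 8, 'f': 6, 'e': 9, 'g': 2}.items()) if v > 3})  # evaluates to {'d': 16, 'e': 18, 'f': 12}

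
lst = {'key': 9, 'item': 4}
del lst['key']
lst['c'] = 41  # {'item': 4, 'c': 41}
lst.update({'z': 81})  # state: {'item': 4, 'c': 41, 'z': 81}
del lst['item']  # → {'c': 41, 'z': 81}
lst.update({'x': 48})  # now {'c': 41, 'z': 81, 'x': 48}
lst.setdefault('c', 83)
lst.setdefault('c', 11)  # 41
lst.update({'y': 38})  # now {'c': 41, 'z': 81, 'x': 48, 'y': 38}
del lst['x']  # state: {'c': 41, 'z': 81, 'y': 38}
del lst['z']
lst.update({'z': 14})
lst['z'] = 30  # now {'c': 41, 'y': 38, 'z': 30}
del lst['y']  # {'c': 41, 'z': 30}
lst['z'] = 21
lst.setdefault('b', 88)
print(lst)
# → {'c': 41, 'z': 21, 'b': 88}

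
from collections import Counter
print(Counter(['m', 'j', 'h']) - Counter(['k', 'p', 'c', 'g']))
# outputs Counter({'m': 1, 'j': 1, 'h': 1})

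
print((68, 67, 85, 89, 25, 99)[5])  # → 99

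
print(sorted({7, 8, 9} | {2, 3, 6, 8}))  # [2, 3, 6, 7, 8, 9]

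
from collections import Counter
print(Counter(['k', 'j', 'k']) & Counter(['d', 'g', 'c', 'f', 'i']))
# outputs Counter()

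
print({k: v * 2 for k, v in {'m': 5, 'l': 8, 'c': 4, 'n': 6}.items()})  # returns {'m': 10, 'l': 16, 'c': 8, 'n': 12}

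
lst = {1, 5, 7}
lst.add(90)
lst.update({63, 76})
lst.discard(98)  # {1, 5, 7, 63, 76, 90}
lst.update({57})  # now {1, 5, 7, 57, 63, 76, 90}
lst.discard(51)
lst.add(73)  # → {1, 5, 7, 57, 63, 73, 76, 90}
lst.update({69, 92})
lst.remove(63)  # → {1, 5, 7, 57, 69, 73, 76, 90, 92}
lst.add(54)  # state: {1, 5, 7, 54, 57, 69, 73, 76, 90, 92}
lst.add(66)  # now {1, 5, 7, 54, 57, 66, 69, 73, 76, 90, 92}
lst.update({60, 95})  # {1, 5, 7, 54, 57, 60, 66, 69, 73, 76, 90, 92, 95}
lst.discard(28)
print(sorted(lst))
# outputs [1, 5, 7, 54, 57, 60, 66, 69, 73, 76, 90, 92, 95]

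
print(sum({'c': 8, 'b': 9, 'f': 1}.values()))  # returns 18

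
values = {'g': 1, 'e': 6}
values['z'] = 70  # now {'g': 1, 'e': 6, 'z': 70}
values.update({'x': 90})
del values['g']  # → {'e': 6, 'z': 70, 'x': 90}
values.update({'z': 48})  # {'e': 6, 'z': 48, 'x': 90}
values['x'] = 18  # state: {'e': 6, 'z': 48, 'x': 18}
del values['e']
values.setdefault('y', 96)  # 96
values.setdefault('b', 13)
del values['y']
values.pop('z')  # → 48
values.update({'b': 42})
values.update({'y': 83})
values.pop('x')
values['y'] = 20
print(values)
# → {'b': 42, 'y': 20}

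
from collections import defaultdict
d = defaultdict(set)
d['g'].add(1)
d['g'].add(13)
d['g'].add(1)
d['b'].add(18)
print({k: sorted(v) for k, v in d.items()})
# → {'g': [1, 13], 'b': [18]}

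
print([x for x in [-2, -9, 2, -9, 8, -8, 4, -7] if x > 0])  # [2, 8, 4]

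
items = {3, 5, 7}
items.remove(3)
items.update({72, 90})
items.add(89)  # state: {5, 7, 72, 89, 90}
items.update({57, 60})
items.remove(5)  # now {7, 57, 60, 72, 89, 90}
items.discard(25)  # {7, 57, 60, 72, 89, 90}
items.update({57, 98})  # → {7, 57, 60, 72, 89, 90, 98}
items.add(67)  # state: {7, 57, 60, 67, 72, 89, 90, 98}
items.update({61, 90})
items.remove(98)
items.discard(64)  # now {7, 57, 60, 61, 67, 72, 89, 90}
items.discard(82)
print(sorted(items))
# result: [7, 57, 60, 61, 67, 72, 89, 90]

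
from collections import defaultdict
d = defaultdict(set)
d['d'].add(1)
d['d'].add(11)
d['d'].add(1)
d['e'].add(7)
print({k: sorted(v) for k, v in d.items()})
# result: {'d': [1, 11], 'e': [7]}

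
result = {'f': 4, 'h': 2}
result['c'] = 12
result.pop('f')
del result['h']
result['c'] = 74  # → {'c': 74}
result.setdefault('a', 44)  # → 44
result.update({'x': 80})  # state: {'c': 74, 'a': 44, 'x': 80}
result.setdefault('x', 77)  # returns 80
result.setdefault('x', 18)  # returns 80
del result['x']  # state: {'c': 74, 'a': 44}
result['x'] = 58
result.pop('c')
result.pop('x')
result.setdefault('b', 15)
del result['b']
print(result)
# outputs {'a': 44}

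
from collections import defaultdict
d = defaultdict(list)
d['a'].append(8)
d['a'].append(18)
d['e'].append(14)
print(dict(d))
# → {'a': [8, 18], 'e': [14]}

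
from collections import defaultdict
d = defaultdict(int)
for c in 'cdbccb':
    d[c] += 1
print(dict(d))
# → {'c': 3, 'd': 1, 'b': 2}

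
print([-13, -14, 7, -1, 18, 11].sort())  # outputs None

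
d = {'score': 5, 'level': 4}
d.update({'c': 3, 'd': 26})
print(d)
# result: {'score': 5, 'level': 4, 'c': 3, 'd': 26}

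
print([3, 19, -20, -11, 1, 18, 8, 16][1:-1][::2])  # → [19, -11, 18]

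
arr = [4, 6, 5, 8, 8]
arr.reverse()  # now [8, 8, 5, 6, 4]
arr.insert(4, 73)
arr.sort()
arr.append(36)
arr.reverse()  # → [36, 73, 8, 8, 6, 5, 4]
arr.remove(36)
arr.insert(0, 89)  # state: [89, 73, 8, 8, 6, 5, 4]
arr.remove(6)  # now [89, 73, 8, 8, 5, 4]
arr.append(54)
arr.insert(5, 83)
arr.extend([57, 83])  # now [89, 73, 8, 8, 5, 83, 4, 54, 57, 83]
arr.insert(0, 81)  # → [81, 89, 73, 8, 8, 5, 83, 4, 54, 57, 83]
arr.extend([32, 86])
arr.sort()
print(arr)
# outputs [4, 5, 8, 8, 32, 54, 57, 73, 81, 83, 83, 86, 89]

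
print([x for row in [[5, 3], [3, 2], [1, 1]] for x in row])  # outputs [5, 3, 3, 2, 1, 1]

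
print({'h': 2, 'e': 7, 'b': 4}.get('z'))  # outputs None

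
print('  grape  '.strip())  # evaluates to grape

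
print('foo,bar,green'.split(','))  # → ['foo', 'bar', 'green']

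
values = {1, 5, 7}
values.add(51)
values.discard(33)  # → {1, 5, 7, 51}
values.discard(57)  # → {1, 5, 7, 51}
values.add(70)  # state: {1, 5, 7, 51, 70}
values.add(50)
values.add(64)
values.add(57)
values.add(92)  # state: {1, 5, 7, 50, 51, 57, 64, 70, 92}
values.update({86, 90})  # {1, 5, 7, 50, 51, 57, 64, 70, 86, 90, 92}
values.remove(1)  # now {5, 7, 50, 51, 57, 64, 70, 86, 90, 92}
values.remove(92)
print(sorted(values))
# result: [5, 7, 50, 51, 57, 64, 70, 86, 90]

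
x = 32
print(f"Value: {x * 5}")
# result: Value: 160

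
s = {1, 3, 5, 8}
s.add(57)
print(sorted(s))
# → [1, 3, 5, 8, 57]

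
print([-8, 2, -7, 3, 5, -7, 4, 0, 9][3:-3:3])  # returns [3]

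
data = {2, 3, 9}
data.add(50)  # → {2, 3, 9, 50}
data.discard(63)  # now {2, 3, 9, 50}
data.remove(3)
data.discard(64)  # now {2, 9, 50}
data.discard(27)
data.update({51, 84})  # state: {2, 9, 50, 51, 84}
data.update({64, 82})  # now {2, 9, 50, 51, 64, 82, 84}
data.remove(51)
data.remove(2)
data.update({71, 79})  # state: {9, 50, 64, 71, 79, 82, 84}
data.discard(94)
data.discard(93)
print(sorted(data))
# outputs [9, 50, 64, 71, 79, 82, 84]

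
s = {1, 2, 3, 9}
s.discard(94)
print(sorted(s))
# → [1, 2, 3, 9]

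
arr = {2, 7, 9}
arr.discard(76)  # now {2, 7, 9}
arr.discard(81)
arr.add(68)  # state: {2, 7, 9, 68}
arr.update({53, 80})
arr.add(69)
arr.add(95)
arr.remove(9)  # {2, 7, 53, 68, 69, 80, 95}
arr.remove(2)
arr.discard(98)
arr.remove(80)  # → {7, 53, 68, 69, 95}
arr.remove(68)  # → {7, 53, 69, 95}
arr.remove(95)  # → {7, 53, 69}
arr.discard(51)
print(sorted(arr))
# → [7, 53, 69]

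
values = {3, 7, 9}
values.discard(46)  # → {3, 7, 9}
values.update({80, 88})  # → {3, 7, 9, 80, 88}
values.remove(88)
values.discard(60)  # {3, 7, 9, 80}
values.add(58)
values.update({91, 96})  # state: {3, 7, 9, 58, 80, 91, 96}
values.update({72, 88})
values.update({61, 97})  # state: {3, 7, 9, 58, 61, 72, 80, 88, 91, 96, 97}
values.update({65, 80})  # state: {3, 7, 9, 58, 61, 65, 72, 80, 88, 91, 96, 97}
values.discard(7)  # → {3, 9, 58, 61, 65, 72, 80, 88, 91, 96, 97}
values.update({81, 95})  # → {3, 9, 58, 61, 65, 72, 80, 81, 88, 91, 95, 96, 97}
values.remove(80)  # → {3, 9, 58, 61, 65, 72, 81, 88, 91, 95, 96, 97}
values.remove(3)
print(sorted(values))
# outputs [9, 58, 61, 65, 72, 81, 88, 91, 95, 96, 97]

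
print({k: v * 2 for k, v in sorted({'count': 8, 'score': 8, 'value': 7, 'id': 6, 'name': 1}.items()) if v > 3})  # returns {'count': 16, 'id': 12, 'score': 16, 'value': 14}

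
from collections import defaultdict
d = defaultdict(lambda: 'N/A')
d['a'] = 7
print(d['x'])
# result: N/A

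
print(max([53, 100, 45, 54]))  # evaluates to 100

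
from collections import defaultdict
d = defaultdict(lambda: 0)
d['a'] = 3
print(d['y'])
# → 0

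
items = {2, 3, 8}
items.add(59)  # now {2, 3, 8, 59}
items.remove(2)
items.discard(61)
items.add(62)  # {3, 8, 59, 62}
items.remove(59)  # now {3, 8, 62}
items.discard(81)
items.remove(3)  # {8, 62}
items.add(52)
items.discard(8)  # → {52, 62}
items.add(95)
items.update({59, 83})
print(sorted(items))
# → [52, 59, 62, 83, 95]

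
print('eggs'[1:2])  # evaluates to g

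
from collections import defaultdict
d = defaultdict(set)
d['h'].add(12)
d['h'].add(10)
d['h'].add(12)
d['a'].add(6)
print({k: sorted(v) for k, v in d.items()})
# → {'h': [10, 12], 'a': [6]}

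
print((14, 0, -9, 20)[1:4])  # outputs (0, -9, 20)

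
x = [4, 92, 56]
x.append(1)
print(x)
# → [4, 92, 56, 1]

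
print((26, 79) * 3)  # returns (26, 79, 26, 79, 26, 79)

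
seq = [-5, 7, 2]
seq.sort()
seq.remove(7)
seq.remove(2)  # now [-5]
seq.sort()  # [-5]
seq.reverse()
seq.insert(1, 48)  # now [-5, 48]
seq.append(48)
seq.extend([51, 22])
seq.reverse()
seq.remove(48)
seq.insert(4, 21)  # [22, 51, 48, -5, 21]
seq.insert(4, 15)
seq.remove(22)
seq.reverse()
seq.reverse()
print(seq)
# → [51, 48, -5, 15, 21]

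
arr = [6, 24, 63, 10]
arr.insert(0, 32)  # [32, 6, 24, 63, 10]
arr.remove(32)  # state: [6, 24, 63, 10]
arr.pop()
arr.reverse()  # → [63, 24, 6]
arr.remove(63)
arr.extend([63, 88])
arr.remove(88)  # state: [24, 6, 63]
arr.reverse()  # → [63, 6, 24]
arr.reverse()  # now [24, 6, 63]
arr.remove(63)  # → [24, 6]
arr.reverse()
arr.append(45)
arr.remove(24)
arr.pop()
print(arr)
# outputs [6]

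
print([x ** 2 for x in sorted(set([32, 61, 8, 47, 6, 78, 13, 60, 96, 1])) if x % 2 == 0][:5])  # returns [36, 64, 1024, 3600, 6084]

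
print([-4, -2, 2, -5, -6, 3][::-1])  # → [3, -6, -5, 2, -2, -4]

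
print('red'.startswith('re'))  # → True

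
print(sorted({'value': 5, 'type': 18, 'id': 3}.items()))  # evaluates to [('id', 3), ('type', 18), ('value', 5)]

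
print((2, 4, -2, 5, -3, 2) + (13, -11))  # (2, 4, -2, 5, -3, 2, 13, -11)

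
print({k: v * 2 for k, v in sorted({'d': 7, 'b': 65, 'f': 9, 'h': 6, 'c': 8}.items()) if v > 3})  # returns {'b': 130, 'c': 16, 'd': 14, 'f': 18, 'h': 12}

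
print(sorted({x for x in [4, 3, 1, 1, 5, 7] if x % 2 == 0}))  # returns [4]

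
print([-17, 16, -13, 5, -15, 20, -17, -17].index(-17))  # 0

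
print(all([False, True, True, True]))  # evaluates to False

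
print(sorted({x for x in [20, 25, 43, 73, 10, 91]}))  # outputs [10, 20, 25, 43, 73, 91]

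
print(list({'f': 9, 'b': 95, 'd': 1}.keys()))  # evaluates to ['f', 'b', 'd']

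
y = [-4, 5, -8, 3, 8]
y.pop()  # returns 8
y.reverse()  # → [3, -8, 5, -4]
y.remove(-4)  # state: [3, -8, 5]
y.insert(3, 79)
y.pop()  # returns 79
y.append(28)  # [3, -8, 5, 28]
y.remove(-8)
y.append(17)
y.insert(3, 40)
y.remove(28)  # [3, 5, 40, 17]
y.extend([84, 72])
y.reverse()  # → [72, 84, 17, 40, 5, 3]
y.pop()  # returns 3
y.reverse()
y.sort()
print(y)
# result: [5, 17, 40, 72, 84]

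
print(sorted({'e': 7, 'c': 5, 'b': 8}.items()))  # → [('b', 8), ('c', 5), ('e', 7)]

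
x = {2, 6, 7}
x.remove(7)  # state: {2, 6}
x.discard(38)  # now {2, 6}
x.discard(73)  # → {2, 6}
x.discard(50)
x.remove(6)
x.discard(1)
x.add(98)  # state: {2, 98}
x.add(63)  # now {2, 63, 98}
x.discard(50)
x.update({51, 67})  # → {2, 51, 63, 67, 98}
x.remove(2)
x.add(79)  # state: {51, 63, 67, 79, 98}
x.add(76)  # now {51, 63, 67, 76, 79, 98}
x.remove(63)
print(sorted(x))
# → [51, 67, 76, 79, 98]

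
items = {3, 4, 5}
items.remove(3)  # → {4, 5}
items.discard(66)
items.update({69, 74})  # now {4, 5, 69, 74}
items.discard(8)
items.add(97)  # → {4, 5, 69, 74, 97}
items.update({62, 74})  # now {4, 5, 62, 69, 74, 97}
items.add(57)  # {4, 5, 57, 62, 69, 74, 97}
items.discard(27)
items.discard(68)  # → {4, 5, 57, 62, 69, 74, 97}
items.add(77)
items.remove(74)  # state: {4, 5, 57, 62, 69, 77, 97}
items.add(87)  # {4, 5, 57, 62, 69, 77, 87, 97}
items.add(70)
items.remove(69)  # {4, 5, 57, 62, 70, 77, 87, 97}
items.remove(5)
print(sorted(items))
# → [4, 57, 62, 70, 77, 87, 97]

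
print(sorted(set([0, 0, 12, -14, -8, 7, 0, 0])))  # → [-14, -8, 0, 7, 12]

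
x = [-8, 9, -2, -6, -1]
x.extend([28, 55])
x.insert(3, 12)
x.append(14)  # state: [-8, 9, -2, 12, -6, -1, 28, 55, 14]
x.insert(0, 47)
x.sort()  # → [-8, -6, -2, -1, 9, 12, 14, 28, 47, 55]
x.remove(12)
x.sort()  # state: [-8, -6, -2, -1, 9, 14, 28, 47, 55]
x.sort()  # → [-8, -6, -2, -1, 9, 14, 28, 47, 55]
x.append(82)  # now [-8, -6, -2, -1, 9, 14, 28, 47, 55, 82]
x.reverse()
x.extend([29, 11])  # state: [82, 55, 47, 28, 14, 9, -1, -2, -6, -8, 29, 11]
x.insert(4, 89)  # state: [82, 55, 47, 28, 89, 14, 9, -1, -2, -6, -8, 29, 11]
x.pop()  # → 11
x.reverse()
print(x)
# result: [29, -8, -6, -2, -1, 9, 14, 89, 28, 47, 55, 82]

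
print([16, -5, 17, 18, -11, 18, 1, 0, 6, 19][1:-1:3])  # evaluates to [-5, -11, 0]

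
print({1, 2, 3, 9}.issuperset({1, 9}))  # True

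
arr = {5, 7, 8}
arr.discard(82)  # {5, 7, 8}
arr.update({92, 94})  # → {5, 7, 8, 92, 94}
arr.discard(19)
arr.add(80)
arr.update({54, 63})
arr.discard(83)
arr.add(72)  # {5, 7, 8, 54, 63, 72, 80, 92, 94}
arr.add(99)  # {5, 7, 8, 54, 63, 72, 80, 92, 94, 99}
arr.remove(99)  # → {5, 7, 8, 54, 63, 72, 80, 92, 94}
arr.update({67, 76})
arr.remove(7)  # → {5, 8, 54, 63, 67, 72, 76, 80, 92, 94}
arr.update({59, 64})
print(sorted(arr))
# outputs [5, 8, 54, 59, 63, 64, 67, 72, 76, 80, 92, 94]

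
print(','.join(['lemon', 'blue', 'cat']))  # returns lemon,blue,cat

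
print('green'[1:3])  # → re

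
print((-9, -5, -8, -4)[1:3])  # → (-5, -8)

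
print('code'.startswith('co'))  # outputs True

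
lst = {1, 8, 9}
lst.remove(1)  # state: {8, 9}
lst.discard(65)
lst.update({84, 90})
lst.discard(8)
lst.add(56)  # {9, 56, 84, 90}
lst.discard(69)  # {9, 56, 84, 90}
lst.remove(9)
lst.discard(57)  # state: {56, 84, 90}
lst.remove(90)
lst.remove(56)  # {84}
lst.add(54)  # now {54, 84}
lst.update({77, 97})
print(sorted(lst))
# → [54, 77, 84, 97]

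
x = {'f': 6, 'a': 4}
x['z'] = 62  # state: {'f': 6, 'a': 4, 'z': 62}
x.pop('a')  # 4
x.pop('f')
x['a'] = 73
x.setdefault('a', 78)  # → 73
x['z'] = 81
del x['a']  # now {'z': 81}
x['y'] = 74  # {'z': 81, 'y': 74}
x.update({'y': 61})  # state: {'z': 81, 'y': 61}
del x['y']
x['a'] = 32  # {'z': 81, 'a': 32}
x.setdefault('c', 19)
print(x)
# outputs {'z': 81, 'a': 32, 'c': 19}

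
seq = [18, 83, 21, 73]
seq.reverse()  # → [73, 21, 83, 18]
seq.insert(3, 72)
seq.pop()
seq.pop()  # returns 72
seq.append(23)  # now [73, 21, 83, 23]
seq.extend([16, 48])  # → [73, 21, 83, 23, 16, 48]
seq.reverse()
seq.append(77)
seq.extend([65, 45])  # [48, 16, 23, 83, 21, 73, 77, 65, 45]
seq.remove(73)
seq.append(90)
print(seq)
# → [48, 16, 23, 83, 21, 77, 65, 45, 90]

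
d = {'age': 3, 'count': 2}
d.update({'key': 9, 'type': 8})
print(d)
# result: {'age': 3, 'count': 2, 'key': 9, 'type': 8}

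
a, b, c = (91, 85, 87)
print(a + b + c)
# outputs 263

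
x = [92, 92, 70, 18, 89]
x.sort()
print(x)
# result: [18, 70, 89, 92, 92]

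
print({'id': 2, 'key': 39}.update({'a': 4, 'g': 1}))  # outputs None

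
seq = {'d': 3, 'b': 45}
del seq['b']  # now {'d': 3}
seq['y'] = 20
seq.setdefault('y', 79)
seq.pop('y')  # 20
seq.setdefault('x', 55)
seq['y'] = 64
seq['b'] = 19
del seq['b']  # {'d': 3, 'x': 55, 'y': 64}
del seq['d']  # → {'x': 55, 'y': 64}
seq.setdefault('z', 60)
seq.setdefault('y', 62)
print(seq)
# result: {'x': 55, 'y': 64, 'z': 60}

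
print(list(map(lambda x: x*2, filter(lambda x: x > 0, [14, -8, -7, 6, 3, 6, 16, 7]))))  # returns [28, 12, 6, 12, 32, 14]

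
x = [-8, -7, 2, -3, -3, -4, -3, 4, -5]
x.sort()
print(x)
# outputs [-8, -7, -5, -4, -3, -3, -3, 2, 4]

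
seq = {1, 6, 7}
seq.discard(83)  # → {1, 6, 7}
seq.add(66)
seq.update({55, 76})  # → {1, 6, 7, 55, 66, 76}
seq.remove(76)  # {1, 6, 7, 55, 66}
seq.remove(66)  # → {1, 6, 7, 55}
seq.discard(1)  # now {6, 7, 55}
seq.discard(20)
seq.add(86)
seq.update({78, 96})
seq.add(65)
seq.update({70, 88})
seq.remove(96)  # {6, 7, 55, 65, 70, 78, 86, 88}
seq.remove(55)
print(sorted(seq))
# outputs [6, 7, 65, 70, 78, 86, 88]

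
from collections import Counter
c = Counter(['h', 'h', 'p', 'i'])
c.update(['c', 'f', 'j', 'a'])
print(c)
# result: Counter({'h': 2, 'p': 1, 'i': 1, 'c': 1, 'f': 1, 'j': 1, 'a': 1})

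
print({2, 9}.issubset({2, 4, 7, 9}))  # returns True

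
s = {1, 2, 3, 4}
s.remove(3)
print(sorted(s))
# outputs [1, 2, 4]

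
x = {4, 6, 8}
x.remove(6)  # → {4, 8}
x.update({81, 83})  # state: {4, 8, 81, 83}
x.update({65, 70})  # {4, 8, 65, 70, 81, 83}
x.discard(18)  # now {4, 8, 65, 70, 81, 83}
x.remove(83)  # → {4, 8, 65, 70, 81}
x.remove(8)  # {4, 65, 70, 81}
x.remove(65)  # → {4, 70, 81}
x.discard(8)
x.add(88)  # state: {4, 70, 81, 88}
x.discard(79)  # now {4, 70, 81, 88}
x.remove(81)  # {4, 70, 88}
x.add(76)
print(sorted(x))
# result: [4, 70, 76, 88]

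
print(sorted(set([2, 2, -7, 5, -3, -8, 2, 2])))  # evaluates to [-8, -7, -3, 2, 5]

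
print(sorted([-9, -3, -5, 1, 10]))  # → [-9, -5, -3, 1, 10]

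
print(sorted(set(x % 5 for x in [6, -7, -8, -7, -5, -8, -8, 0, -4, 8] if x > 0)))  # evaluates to [1, 3]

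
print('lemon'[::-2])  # nml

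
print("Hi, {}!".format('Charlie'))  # Hi, Charlie!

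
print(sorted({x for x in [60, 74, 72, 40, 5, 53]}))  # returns [5, 40, 53, 60, 72, 74]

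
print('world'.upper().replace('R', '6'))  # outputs WO6LD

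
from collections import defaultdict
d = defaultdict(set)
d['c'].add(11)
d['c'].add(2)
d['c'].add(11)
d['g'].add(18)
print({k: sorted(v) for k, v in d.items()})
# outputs {'c': [2, 11], 'g': [18]}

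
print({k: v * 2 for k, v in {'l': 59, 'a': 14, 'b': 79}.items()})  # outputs {'l': 118, 'a': 28, 'b': 158}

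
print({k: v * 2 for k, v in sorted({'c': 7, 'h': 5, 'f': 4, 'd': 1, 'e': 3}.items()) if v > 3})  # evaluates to {'c': 14, 'f': 8, 'h': 10}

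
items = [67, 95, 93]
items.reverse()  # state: [93, 95, 67]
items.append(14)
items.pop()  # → 14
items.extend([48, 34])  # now [93, 95, 67, 48, 34]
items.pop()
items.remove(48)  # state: [93, 95, 67]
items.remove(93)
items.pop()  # 67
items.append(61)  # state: [95, 61]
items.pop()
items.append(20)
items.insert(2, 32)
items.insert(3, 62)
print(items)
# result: [95, 20, 32, 62]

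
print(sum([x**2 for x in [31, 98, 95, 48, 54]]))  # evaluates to 24810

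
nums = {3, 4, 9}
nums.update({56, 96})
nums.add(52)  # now {3, 4, 9, 52, 56, 96}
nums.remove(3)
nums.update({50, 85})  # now {4, 9, 50, 52, 56, 85, 96}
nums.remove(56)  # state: {4, 9, 50, 52, 85, 96}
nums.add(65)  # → {4, 9, 50, 52, 65, 85, 96}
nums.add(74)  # {4, 9, 50, 52, 65, 74, 85, 96}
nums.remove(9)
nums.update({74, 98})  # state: {4, 50, 52, 65, 74, 85, 96, 98}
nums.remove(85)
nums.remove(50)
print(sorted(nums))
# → [4, 52, 65, 74, 96, 98]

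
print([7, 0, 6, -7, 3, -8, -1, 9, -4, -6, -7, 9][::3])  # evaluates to [7, -7, -1, -6]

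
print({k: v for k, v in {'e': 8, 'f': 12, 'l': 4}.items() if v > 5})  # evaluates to {'e': 8, 'f': 12}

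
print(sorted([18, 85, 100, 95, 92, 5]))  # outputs [5, 18, 85, 92, 95, 100]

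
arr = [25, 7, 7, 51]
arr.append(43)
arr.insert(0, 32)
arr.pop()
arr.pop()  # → 51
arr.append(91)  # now [32, 25, 7, 7, 91]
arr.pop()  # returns 91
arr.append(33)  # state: [32, 25, 7, 7, 33]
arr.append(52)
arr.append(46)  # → [32, 25, 7, 7, 33, 52, 46]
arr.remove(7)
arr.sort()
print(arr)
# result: [7, 25, 32, 33, 46, 52]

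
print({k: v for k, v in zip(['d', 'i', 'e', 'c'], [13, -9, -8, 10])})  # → {'d': 13, 'i': -9, 'e': -8, 'c': 10}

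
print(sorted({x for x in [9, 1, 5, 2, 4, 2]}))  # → [1, 2, 4, 5, 9]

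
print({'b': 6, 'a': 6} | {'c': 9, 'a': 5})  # {'b': 6, 'a': 5, 'c': 9}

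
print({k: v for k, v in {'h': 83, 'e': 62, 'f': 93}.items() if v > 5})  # {'h': 83, 'e': 62, 'f': 93}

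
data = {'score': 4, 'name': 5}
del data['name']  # {'score': 4}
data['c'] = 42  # {'score': 4, 'c': 42}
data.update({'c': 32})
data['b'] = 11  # {'score': 4, 'c': 32, 'b': 11}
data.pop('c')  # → 32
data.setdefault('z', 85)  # 85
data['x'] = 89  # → {'score': 4, 'b': 11, 'z': 85, 'x': 89}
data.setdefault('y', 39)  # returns 39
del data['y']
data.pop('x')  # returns 89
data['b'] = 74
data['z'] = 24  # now {'score': 4, 'b': 74, 'z': 24}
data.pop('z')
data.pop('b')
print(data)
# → {'score': 4}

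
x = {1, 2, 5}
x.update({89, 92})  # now {1, 2, 5, 89, 92}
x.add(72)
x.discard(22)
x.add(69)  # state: {1, 2, 5, 69, 72, 89, 92}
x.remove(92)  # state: {1, 2, 5, 69, 72, 89}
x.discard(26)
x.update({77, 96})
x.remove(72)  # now {1, 2, 5, 69, 77, 89, 96}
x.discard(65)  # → {1, 2, 5, 69, 77, 89, 96}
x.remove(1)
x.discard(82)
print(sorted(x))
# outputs [2, 5, 69, 77, 89, 96]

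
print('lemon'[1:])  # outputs emon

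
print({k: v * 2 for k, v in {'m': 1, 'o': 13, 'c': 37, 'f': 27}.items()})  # {'m': 2, 'o': 26, 'c': 74, 'f': 54}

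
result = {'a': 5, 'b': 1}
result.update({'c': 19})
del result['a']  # {'b': 1, 'c': 19}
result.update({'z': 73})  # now {'b': 1, 'c': 19, 'z': 73}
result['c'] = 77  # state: {'b': 1, 'c': 77, 'z': 73}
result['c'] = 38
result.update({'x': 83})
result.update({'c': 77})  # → {'b': 1, 'c': 77, 'z': 73, 'x': 83}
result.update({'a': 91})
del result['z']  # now {'b': 1, 'c': 77, 'x': 83, 'a': 91}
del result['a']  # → {'b': 1, 'c': 77, 'x': 83}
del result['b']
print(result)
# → {'c': 77, 'x': 83}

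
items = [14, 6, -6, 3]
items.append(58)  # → [14, 6, -6, 3, 58]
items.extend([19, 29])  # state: [14, 6, -6, 3, 58, 19, 29]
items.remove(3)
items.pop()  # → 29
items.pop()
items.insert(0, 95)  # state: [95, 14, 6, -6, 58]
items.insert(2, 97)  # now [95, 14, 97, 6, -6, 58]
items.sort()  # [-6, 6, 14, 58, 95, 97]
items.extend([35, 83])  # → [-6, 6, 14, 58, 95, 97, 35, 83]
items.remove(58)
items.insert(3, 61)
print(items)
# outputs [-6, 6, 14, 61, 95, 97, 35, 83]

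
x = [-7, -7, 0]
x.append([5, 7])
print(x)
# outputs [-7, -7, 0, [5, 7]]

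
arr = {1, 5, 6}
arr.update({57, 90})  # {1, 5, 6, 57, 90}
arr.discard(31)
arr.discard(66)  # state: {1, 5, 6, 57, 90}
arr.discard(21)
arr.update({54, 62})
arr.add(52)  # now {1, 5, 6, 52, 54, 57, 62, 90}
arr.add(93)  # {1, 5, 6, 52, 54, 57, 62, 90, 93}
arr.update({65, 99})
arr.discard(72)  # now {1, 5, 6, 52, 54, 57, 62, 65, 90, 93, 99}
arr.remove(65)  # {1, 5, 6, 52, 54, 57, 62, 90, 93, 99}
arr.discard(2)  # {1, 5, 6, 52, 54, 57, 62, 90, 93, 99}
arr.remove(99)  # {1, 5, 6, 52, 54, 57, 62, 90, 93}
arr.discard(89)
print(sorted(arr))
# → [1, 5, 6, 52, 54, 57, 62, 90, 93]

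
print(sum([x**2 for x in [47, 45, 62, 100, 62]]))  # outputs 21922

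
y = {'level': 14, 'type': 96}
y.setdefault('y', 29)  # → 29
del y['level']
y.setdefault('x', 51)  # 51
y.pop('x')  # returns 51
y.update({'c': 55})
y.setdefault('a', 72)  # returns 72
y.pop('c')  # 55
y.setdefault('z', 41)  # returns 41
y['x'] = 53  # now {'type': 96, 'y': 29, 'a': 72, 'z': 41, 'x': 53}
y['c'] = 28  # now {'type': 96, 'y': 29, 'a': 72, 'z': 41, 'x': 53, 'c': 28}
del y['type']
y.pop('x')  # 53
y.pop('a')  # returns 72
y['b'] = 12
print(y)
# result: {'y': 29, 'z': 41, 'c': 28, 'b': 12}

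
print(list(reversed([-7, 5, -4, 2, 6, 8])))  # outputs [8, 6, 2, -4, 5, -7]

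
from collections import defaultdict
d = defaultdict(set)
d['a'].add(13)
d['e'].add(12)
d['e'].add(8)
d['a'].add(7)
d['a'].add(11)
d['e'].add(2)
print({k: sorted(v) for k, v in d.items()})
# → {'a': [7, 11, 13], 'e': [2, 8, 12]}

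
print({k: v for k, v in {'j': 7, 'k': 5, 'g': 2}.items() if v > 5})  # {'j': 7}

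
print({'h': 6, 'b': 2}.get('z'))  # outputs None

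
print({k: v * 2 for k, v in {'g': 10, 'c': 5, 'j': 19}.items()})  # {'g': 20, 'c': 10, 'j': 38}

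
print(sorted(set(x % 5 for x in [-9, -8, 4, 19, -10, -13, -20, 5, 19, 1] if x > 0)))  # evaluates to [0, 1, 4]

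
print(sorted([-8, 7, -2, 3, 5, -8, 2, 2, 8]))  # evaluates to [-8, -8, -2, 2, 2, 3, 5, 7, 8]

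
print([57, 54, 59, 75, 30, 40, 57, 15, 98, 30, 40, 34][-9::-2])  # [75, 54]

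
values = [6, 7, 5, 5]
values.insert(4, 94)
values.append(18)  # [6, 7, 5, 5, 94, 18]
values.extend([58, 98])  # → [6, 7, 5, 5, 94, 18, 58, 98]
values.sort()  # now [5, 5, 6, 7, 18, 58, 94, 98]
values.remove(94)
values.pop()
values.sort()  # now [5, 5, 6, 7, 18, 58]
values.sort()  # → [5, 5, 6, 7, 18, 58]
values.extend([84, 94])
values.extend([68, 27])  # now [5, 5, 6, 7, 18, 58, 84, 94, 68, 27]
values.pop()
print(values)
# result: [5, 5, 6, 7, 18, 58, 84, 94, 68]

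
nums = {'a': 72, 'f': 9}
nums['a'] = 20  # {'a': 20, 'f': 9}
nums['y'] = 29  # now {'a': 20, 'f': 9, 'y': 29}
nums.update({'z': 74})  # {'a': 20, 'f': 9, 'y': 29, 'z': 74}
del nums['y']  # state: {'a': 20, 'f': 9, 'z': 74}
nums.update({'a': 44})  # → {'a': 44, 'f': 9, 'z': 74}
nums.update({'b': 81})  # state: {'a': 44, 'f': 9, 'z': 74, 'b': 81}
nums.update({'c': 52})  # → {'a': 44, 'f': 9, 'z': 74, 'b': 81, 'c': 52}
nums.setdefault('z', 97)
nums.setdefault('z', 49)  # 74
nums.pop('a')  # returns 44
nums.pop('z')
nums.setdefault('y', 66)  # 66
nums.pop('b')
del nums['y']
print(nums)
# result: {'f': 9, 'c': 52}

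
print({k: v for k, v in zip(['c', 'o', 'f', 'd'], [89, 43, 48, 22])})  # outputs {'c': 89, 'o': 43, 'f': 48, 'd': 22}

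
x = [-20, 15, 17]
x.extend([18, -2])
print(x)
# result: [-20, 15, 17, 18, -2]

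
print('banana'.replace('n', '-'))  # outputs ba-a-a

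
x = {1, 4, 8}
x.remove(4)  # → {1, 8}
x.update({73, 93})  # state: {1, 8, 73, 93}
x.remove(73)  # {1, 8, 93}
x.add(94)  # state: {1, 8, 93, 94}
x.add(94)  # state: {1, 8, 93, 94}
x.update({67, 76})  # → {1, 8, 67, 76, 93, 94}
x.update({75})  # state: {1, 8, 67, 75, 76, 93, 94}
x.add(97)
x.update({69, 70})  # {1, 8, 67, 69, 70, 75, 76, 93, 94, 97}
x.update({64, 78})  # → {1, 8, 64, 67, 69, 70, 75, 76, 78, 93, 94, 97}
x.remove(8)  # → {1, 64, 67, 69, 70, 75, 76, 78, 93, 94, 97}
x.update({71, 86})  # {1, 64, 67, 69, 70, 71, 75, 76, 78, 86, 93, 94, 97}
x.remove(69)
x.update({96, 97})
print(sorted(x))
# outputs [1, 64, 67, 70, 71, 75, 76, 78, 86, 93, 94, 96, 97]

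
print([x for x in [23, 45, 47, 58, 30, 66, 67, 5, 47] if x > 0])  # [23, 45, 47, 58, 30, 66, 67, 5, 47]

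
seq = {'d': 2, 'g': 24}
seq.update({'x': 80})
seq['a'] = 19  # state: {'d': 2, 'g': 24, 'x': 80, 'a': 19}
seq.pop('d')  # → 2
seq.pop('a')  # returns 19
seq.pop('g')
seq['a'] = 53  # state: {'x': 80, 'a': 53}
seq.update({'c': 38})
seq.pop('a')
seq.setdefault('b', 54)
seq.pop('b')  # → 54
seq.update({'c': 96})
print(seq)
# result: {'x': 80, 'c': 96}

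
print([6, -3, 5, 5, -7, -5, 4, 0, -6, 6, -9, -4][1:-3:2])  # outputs [-3, 5, -5, 0]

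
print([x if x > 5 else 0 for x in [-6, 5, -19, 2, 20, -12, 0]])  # [0, 0, 0, 0, 20, 0, 0]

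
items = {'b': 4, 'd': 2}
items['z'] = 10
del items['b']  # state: {'d': 2, 'z': 10}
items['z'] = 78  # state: {'d': 2, 'z': 78}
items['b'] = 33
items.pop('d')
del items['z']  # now {'b': 33}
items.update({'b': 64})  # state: {'b': 64}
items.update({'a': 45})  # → {'b': 64, 'a': 45}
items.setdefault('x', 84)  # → 84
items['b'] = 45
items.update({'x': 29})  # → {'b': 45, 'a': 45, 'x': 29}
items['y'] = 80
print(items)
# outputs {'b': 45, 'a': 45, 'x': 29, 'y': 80}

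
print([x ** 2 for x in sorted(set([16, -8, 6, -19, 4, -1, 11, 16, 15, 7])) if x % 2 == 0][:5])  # [64, 16, 36, 256]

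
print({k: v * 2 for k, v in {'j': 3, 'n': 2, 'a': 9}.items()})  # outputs {'j': 6, 'n': 4, 'a': 18}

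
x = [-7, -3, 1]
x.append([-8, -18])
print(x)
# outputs [-7, -3, 1, [-8, -18]]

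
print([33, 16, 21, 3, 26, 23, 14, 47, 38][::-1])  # [38, 47, 14, 23, 26, 3, 21, 16, 33]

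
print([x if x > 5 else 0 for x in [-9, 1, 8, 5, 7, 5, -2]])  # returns [0, 0, 8, 0, 7, 0, 0]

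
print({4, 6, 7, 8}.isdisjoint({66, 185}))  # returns True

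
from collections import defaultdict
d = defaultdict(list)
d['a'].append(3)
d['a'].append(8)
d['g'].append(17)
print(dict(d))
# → {'a': [3, 8], 'g': [17]}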